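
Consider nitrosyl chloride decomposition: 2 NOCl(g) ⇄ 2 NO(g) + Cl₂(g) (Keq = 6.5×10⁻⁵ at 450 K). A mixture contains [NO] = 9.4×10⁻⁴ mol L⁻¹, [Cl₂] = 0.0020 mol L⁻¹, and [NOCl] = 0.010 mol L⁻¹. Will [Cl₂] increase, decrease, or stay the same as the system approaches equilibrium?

increase

Q = [NO]²·[Cl₂] / [NOCl]² = (9.4×10⁻⁴)²·(0.0020) / (0.010)² = 1.8×10⁻⁵
Q = 1.8×10⁻⁵ < Keq = 6.5×10⁻⁵: net forward reaction.
Cl₂ is a product, so it increases.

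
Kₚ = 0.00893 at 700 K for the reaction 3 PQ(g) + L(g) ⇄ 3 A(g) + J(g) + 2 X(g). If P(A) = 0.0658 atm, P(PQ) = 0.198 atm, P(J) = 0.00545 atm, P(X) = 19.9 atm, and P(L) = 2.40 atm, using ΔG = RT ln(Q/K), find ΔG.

ΔG = 7.61 kJ/mol

Qₚ = P(A)³·P(J)·P(X)² / (P(PQ)³·P(L)) = (0.0658)³·(0.00545)·(19.9)² / ((0.198)³·(2.40)) = 0.0330
ΔG = RT ln(Qₚ/Kₚ) = (8.314 J mol⁻¹ K⁻¹)(700 K) × ln(0.0330/0.00893)
   = (5.820 kJ/mol)(1.307) = 7.61 kJ/mol
ΔG > 0, so the forward reaction is non-spontaneous (proceeds in reverse).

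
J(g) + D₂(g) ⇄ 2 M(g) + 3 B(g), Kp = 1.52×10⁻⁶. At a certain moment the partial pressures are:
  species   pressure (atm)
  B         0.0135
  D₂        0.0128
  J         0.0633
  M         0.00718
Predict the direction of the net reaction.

toward products

Qp = P(M)²·P(B)³ / (P(J)·P(D₂)) = (0.00718)²·(0.0135)³ / ((0.0633)·(0.0128)) = 1.57×10⁻⁷
Qp = 1.57×10⁻⁷ < Kp = 1.52×10⁻⁶, so the forward reaction proceeds.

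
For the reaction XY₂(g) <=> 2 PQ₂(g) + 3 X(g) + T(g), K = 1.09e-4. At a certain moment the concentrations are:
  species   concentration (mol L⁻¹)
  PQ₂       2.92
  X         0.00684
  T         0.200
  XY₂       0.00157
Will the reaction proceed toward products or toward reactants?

Q = [PQ₂]²·[X]³·[T] / [XY₂] = (2.92)²·(0.00684)³·(0.200) / (0.00157) = 3.48e-4
Q = 3.48e-4 > K = 1.09e-4, so the reverse reaction proceeds.

reverse (toward reactants)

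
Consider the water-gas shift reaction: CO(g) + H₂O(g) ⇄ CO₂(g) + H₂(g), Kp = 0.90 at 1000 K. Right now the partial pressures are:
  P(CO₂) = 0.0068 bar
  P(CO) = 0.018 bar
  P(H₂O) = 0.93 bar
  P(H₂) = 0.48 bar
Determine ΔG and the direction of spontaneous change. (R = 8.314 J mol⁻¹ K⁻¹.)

ΔG = -12.7 kJ/mol; the forward reaction is spontaneous

Qp = P(CO₂)·P(H₂) / (P(CO)·P(H₂O)) = (0.0068)·(0.48) / ((0.018)·(0.93)) = 0.195
ΔG = RT ln(Qp/Kp) = (8.314 J mol⁻¹ K⁻¹)(1000 K) × ln(0.195/0.90)
   = (8.314 kJ/mol)(-1.529) = -12.7 kJ/mol
ΔG < 0, so the forward reaction is spontaneous (proceeds forward).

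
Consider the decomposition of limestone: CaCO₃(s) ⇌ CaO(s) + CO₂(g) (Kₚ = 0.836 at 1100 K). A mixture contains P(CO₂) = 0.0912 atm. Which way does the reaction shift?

in the forward direction

(CaCO₃, CaO are pure solids — omitted from Qₚ.)
Qₚ = P(CO₂) = 0.0912
Qₚ = 0.0912 < Kₚ = 0.836, so the forward reaction proceeds.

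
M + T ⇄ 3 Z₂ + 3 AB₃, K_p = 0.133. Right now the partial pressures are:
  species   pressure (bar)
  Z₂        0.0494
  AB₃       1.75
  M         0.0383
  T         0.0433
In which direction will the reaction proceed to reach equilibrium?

Q_p = P(Z₂)³·P(AB₃)³ / (P(M)·P(T)) = (0.0494)³·(1.75)³ / ((0.0383)·(0.0433)) = 0.390
Q_p = 0.390 > K_p = 0.133, so the reverse reaction proceeds.

toward reactants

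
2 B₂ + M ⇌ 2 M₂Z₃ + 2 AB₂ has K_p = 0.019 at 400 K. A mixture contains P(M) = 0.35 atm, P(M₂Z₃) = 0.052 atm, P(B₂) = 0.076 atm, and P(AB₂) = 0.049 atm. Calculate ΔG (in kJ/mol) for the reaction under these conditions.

ΔG = -5.91 kJ/mol

Q_p = P(M₂Z₃)²·P(AB₂)² / (P(B₂)²·P(M)) = (0.052)²·(0.049)² / ((0.076)²·(0.35)) = 0.00321
ΔG = RT ln(Q_p/K_p) = (8.314 J mol⁻¹ K⁻¹)(400 K) × ln(0.00321/0.019)
   = (3.326 kJ/mol)(-1.778) = -5.91 kJ/mol
ΔG < 0, so the forward reaction is spontaneous (proceeds forward).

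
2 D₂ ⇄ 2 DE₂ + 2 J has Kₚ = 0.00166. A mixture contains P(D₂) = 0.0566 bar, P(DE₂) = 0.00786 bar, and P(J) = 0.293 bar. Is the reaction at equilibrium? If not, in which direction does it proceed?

at equilibrium

Qₚ = P(DE₂)²·P(J)² / P(D₂)² = (0.00786)²·(0.293)² / (0.0566)² = 0.00166
Qₚ = 0.00166 = Kₚ, so the system is already at equilibrium.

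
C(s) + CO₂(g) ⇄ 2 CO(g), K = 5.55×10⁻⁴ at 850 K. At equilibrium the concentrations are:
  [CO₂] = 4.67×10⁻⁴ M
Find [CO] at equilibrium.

[CO] = 5.09×10⁻⁴ M

(C is a pure solid — omitted from K.)
At equilibrium, K = [CO]² / [CO₂] = 5.55×10⁻⁴.
([CO])² / (4.67×10⁻⁴) = 5.55×10⁻⁴
[CO]² = 2.59×10⁻⁷ ⇒ [CO] = 5.09×10⁻⁴ M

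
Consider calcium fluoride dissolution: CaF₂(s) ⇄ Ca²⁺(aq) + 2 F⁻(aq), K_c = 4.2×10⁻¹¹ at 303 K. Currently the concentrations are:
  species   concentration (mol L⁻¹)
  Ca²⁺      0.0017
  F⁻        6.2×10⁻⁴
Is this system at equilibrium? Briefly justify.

no; Q > K, reaction proceeds in reverse

(CaF₂ is a pure solid — omitted from Q_c.)
Q_c = [Ca²⁺]·[F⁻]² = (0.0017)·(6.2×10⁻⁴)² = 6.5×10⁻¹⁰
Q_c = 6.5×10⁻¹⁰ > K_c = 4.2×10⁻¹¹: net reverse reaction.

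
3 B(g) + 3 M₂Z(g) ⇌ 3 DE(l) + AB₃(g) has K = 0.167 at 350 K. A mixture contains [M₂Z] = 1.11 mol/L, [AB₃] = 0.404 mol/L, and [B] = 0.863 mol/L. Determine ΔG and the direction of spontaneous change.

ΔG = 2.95 kJ/mol; the forward reaction is non-spontaneous

(DE is a pure liquid — omitted from Q.)
Q = [AB₃] / ([B]³·[M₂Z]³) = (0.404) / ((0.863)³·(1.11)³) = 0.460
ΔG = RT ln(Q/K) = (8.314 J mol⁻¹ K⁻¹)(350 K) × ln(0.460/0.167)
   = (2.910 kJ/mol)(1.013) = 2.95 kJ/mol
ΔG > 0, so the forward reaction is non-spontaneous (proceeds in reverse).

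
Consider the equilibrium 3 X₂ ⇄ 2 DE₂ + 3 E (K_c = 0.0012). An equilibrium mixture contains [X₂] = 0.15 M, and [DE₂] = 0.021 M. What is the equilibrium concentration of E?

At equilibrium, K_c = [DE₂]²·[E]³ / [X₂]³ = 0.0012.
(0.021)²·([E])³ / (0.15)³ = 0.0012
[E]³ = 0.00918 ⇒ [E] = 0.21 M

[E] = 0.21 M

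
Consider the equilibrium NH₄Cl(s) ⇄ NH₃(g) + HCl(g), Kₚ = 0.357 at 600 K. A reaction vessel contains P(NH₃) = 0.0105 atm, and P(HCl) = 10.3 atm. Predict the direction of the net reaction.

to the right

(NH₄Cl is a pure solid — omitted from Qₚ.)
Qₚ = P(NH₃)·P(HCl) = (0.0105)·(10.3) = 0.108
Qₚ = 0.108 < Kₚ = 0.357, so the forward reaction proceeds.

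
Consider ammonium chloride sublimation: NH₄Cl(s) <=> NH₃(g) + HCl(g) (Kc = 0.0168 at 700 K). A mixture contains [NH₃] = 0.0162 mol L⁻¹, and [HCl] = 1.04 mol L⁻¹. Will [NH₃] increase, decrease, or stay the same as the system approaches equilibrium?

(NH₄Cl is a pure solid — omitted from Qc.)
Qc = [NH₃]·[HCl] = (0.0162)·(1.04) = 0.0168
Qc = 0.0168 = Kc; the system is at equilibrium.

stay the same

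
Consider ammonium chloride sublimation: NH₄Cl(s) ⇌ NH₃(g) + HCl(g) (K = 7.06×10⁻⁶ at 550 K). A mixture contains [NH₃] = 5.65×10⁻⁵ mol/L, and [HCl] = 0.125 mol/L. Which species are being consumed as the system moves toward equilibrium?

none (at equilibrium)

(NH₄Cl is a pure solid — omitted from Q.)
Q = [NH₃]·[HCl] = (5.65×10⁻⁵)·(0.125) = 7.06×10⁻⁶
Q = 7.06×10⁻⁶ = K; the system is at equilibrium.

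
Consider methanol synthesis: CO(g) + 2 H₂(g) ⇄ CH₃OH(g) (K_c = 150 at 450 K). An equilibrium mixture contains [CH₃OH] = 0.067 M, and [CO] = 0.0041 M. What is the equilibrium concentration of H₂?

[H₂] = 0.33 M

At equilibrium, K_c = [CH₃OH] / ([CO]·[H₂]²) = 150.
(0.067) / ((0.0041)·([H₂])²) = 150
[H₂]² = 0.109 ⇒ [H₂] = 0.33 M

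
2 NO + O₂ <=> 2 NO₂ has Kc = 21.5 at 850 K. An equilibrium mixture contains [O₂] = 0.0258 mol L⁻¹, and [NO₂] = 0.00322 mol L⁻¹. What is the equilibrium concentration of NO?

At equilibrium, Kc = [NO₂]² / ([NO]²·[O₂]) = 21.5.
(0.00322)² / (([NO])²·(0.0258)) = 21.5
[NO]² = 1.87×10⁻⁵ ⇒ [NO] = 0.00432 mol L⁻¹

[NO] = 0.00432 mol L⁻¹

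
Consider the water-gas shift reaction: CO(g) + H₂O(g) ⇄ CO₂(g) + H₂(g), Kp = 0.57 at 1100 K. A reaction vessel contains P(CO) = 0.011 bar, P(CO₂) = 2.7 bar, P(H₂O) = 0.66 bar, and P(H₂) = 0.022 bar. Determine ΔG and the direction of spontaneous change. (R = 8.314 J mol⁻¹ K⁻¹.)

ΔG = 24.4 kJ/mol; the forward reaction is non-spontaneous

Qp = P(CO₂)·P(H₂) / (P(CO)·P(H₂O)) = (2.7)·(0.022) / ((0.011)·(0.66)) = 8.18
ΔG = RT ln(Qp/Kp) = (8.314 J mol⁻¹ K⁻¹)(1100 K) × ln(8.18/0.57)
   = (9.145 kJ/mol)(2.664) = 24.4 kJ/mol
ΔG > 0, so the forward reaction is non-spontaneous (proceeds in reverse).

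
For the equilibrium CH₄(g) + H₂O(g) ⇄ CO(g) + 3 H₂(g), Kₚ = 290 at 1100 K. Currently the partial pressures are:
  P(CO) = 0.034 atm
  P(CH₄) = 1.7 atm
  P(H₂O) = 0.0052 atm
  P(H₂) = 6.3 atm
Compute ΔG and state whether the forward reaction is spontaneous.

ΔG = 11.0 kJ/mol; the forward reaction is non-spontaneous

Qₚ = P(CO)·P(H₂)³ / (P(CH₄)·P(H₂O)) = (0.034)·(6.3)³ / ((1.7)·(0.0052)) = 962
ΔG = RT ln(Qₚ/Kₚ) = (8.314 J mol⁻¹ K⁻¹)(1100 K) × ln(962/290)
   = (9.145 kJ/mol)(1.199) = 11.0 kJ/mol
ΔG > 0, so the forward reaction is non-spontaneous (proceeds in reverse).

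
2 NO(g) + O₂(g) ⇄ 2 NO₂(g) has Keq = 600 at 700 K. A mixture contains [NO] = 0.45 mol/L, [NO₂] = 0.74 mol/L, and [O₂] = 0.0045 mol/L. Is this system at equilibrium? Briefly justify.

yes, at equilibrium

Q = [NO₂]² / ([NO]²·[O₂]) = (0.74)² / ((0.45)²·(0.0045)) = 600
Q = 600 = Keq; the system is at equilibrium.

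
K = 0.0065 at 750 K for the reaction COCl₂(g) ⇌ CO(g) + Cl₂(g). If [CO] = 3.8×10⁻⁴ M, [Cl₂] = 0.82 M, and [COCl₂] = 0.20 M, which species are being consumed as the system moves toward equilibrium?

Q = [CO]·[Cl₂] / [COCl₂] = (3.8×10⁻⁴)·(0.82) / (0.20) = 0.0016
Q = 0.0016 < K = 0.0065: net forward reaction.

COCl₂ (reactants)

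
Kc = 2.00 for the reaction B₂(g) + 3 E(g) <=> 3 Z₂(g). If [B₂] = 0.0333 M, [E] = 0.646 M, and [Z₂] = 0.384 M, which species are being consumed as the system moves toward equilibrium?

Qc = [Z₂]³ / ([B₂]·[E]³) = (0.384)³ / ((0.0333)·(0.646)³) = 6.31
Qc = 6.31 > Kc = 2.00: net reverse reaction.

Z₂ (products)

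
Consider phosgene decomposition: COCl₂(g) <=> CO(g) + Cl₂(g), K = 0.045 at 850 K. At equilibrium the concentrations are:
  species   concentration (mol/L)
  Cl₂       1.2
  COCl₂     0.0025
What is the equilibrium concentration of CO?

At equilibrium, K = [CO]·[Cl₂] / [COCl₂] = 0.045.
([CO])·(1.2) / (0.0025) = 0.045
[CO] = 9.38×10⁻⁵ = 9.4×10⁻⁵ mol/L

[CO] = 9.4×10⁻⁵ mol/L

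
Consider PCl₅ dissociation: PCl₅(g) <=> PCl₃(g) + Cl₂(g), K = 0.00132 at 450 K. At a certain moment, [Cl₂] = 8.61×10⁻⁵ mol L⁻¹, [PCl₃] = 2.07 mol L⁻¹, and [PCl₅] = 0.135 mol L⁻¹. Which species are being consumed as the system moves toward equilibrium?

none (at equilibrium)

Q = [PCl₃]·[Cl₂] / [PCl₅] = (2.07)·(8.61×10⁻⁵) / (0.135) = 0.00132
Q = 0.00132 = K; the system is at equilibrium.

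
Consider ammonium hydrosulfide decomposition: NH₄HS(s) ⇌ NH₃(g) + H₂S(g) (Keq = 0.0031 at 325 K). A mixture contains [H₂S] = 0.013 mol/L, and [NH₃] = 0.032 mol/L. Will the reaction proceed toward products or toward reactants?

(NH₄HS is a pure solid — omitted from Q.)
Q = [NH₃]·[H₂S] = (0.032)·(0.013) = 4.2×10⁻⁴
Q = 4.2×10⁻⁴ < Keq = 0.0031, so the forward reaction proceeds.

to the right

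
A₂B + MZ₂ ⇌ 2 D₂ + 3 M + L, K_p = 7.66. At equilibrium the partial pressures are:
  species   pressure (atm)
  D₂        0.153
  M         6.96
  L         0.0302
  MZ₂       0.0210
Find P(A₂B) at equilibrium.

At equilibrium, K_p = P(D₂)²·P(M)³·P(L) / (P(A₂B)·P(MZ₂)) = 7.66.
(0.153)²·(6.96)³·(0.0302) / ((P(A₂B))·(0.0210)) = 7.66
P(A₂B) = 1.48 atm

P(A₂B) = 1.48 atm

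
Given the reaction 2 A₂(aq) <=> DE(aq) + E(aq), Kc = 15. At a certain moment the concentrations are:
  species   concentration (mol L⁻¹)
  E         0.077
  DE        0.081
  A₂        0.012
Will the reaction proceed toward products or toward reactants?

toward reactants

Qc = [DE]·[E] / [A₂]² = (0.081)·(0.077) / (0.012)² = 43
Qc = 43 > Kc = 15, so the reverse reaction proceeds.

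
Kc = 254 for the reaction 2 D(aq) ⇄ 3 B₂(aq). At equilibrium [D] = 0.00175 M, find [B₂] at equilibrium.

At equilibrium, Kc = [B₂]³ / [D]² = 254.
([B₂])³ / (0.00175)² = 254
[B₂]³ = 7.78e-4 ⇒ [B₂] = 0.0920 M

[B₂] = 0.0920 M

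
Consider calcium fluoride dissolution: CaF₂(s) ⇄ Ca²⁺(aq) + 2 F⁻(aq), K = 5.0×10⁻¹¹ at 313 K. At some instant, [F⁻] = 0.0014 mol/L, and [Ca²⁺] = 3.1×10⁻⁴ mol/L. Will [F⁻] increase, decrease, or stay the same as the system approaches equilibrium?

decrease

(CaF₂ is a pure solid — omitted from Q.)
Q = [Ca²⁺]·[F⁻]² = (3.1×10⁻⁴)·(0.0014)² = 6.1×10⁻¹⁰
Q = 6.1×10⁻¹⁰ > K = 5.0×10⁻¹¹: net reverse reaction.
F⁻ is a product, so it decreases.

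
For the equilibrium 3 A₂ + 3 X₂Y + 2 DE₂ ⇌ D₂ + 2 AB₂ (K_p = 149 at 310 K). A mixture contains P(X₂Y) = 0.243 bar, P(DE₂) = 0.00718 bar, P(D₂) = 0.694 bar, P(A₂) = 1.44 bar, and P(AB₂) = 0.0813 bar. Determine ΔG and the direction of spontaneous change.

ΔG = 6.79 kJ/mol; the forward reaction is non-spontaneous

Q_p = P(D₂)·P(AB₂)² / (P(A₂)³·P(X₂Y)³·P(DE₂)²) = (0.694)·(0.0813)² / ((1.44)³·(0.243)³·(0.00718)²) = 2080
ΔG = RT ln(Q_p/K_p) = (8.314 J mol⁻¹ K⁻¹)(310 K) × ln(2080/149)
   = (2.577 kJ/mol)(2.636) = 6.79 kJ/mol
ΔG > 0, so the forward reaction is non-spontaneous (proceeds in reverse).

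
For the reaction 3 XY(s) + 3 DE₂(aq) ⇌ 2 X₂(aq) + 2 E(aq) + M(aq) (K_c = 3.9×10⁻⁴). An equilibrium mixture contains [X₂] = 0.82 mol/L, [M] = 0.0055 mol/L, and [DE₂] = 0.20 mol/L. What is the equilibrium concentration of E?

[E] = 0.029 mol/L

(XY is a pure solid — omitted from K_c.)
At equilibrium, K_c = [X₂]²·[E]²·[M] / [DE₂]³ = 3.9×10⁻⁴.
(0.82)²·([E])²·(0.0055) / (0.20)³ = 3.9×10⁻⁴
[E]² = 8.44×10⁻⁴ ⇒ [E] = 0.029 mol/L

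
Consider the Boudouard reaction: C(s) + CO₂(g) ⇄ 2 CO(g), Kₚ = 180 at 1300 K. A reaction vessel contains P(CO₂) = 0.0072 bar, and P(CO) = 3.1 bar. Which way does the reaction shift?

(C is a pure solid — omitted from Qₚ.)
Qₚ = P(CO)² / P(CO₂) = (3.1)² / (0.0072) = 1300
Qₚ = 1300 > Kₚ = 180, so the reverse reaction proceeds.

in the reverse direction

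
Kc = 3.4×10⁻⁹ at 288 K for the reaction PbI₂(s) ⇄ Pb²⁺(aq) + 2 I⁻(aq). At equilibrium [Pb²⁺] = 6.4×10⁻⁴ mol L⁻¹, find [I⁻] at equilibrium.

(PbI₂ is a pure solid — omitted from Kc.)
At equilibrium, Kc = [Pb²⁺]·[I⁻]² = 3.4×10⁻⁹.
(6.4×10⁻⁴)·([I⁻])² = 3.4×10⁻⁹
[I⁻]² = 5.31×10⁻⁶ ⇒ [I⁻] = 0.0023 mol L⁻¹

[I⁻] = 0.0023 mol L⁻¹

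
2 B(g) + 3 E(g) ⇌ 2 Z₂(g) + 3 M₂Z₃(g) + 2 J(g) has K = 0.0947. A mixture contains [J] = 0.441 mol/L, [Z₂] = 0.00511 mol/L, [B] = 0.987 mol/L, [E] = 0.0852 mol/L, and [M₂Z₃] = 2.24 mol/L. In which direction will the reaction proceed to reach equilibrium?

at equilibrium

Q = [Z₂]²·[M₂Z₃]³·[J]² / ([B]²·[E]³) = (0.00511)²·(2.24)³·(0.441)² / ((0.987)²·(0.0852)³) = 0.0947
Q = 0.0947 = K, so the system is already at equilibrium.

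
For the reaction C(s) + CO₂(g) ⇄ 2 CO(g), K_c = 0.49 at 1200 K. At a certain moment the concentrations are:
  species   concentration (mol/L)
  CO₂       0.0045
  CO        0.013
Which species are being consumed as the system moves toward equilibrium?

C, CO₂ (reactants)

(C is a pure solid — omitted from Q_c.)
Q_c = [CO]² / [CO₂] = (0.013)² / (0.0045) = 0.038
Q_c = 0.038 < K_c = 0.49: net forward reaction.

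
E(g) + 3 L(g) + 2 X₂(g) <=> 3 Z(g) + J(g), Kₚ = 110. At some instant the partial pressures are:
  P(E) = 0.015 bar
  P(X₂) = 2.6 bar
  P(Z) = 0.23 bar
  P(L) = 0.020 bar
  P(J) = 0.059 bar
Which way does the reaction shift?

Qₚ = P(Z)³·P(J) / (P(E)·P(L)³·P(X₂)²) = (0.23)³·(0.059) / ((0.015)·(0.020)³·(2.6)²) = 880
Qₚ = 880 > Kₚ = 110, so the reverse reaction proceeds.

to the left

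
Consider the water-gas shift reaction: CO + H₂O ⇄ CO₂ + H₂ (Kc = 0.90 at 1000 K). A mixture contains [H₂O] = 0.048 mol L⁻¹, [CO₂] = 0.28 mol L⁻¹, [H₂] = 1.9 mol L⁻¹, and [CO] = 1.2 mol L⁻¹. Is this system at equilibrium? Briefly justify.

no; Q > K, reaction proceeds in reverse

Qc = [CO₂]·[H₂] / ([CO]·[H₂O]) = (0.28)·(1.9) / ((1.2)·(0.048)) = 9.2
Qc = 9.2 > Kc = 0.90: net reverse reaction.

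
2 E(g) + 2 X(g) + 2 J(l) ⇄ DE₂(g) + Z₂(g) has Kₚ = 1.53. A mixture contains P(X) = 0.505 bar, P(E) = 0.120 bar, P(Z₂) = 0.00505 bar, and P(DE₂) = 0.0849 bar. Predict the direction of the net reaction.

forward (toward products)

(J is a pure liquid — omitted from Qₚ.)
Qₚ = P(DE₂)·P(Z₂) / (P(E)²·P(X)²) = (0.0849)·(0.00505) / ((0.120)²·(0.505)²) = 0.117
Qₚ = 0.117 < Kₚ = 1.53, so the forward reaction proceeds.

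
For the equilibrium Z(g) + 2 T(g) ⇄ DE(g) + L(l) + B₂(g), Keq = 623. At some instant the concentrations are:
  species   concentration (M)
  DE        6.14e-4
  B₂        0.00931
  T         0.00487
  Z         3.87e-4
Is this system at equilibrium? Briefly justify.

(L is a pure liquid — omitted from Q.)
Q = [DE]·[B₂] / ([Z]·[T]²) = (6.14e-4)·(0.00931) / ((3.87e-4)·(0.00487)²) = 623
Q = 623 = Keq; the system is at equilibrium.

yes, at equilibrium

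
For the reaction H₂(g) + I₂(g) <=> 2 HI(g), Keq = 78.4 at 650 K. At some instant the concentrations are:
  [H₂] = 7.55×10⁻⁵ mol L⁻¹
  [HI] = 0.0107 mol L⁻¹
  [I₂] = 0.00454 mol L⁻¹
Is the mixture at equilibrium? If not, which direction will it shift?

Q = [HI]² / ([H₂]·[I₂]) = (0.0107)² / ((7.55×10⁻⁵)·(0.00454)) = 334
Q = 334 > Keq = 78.4: net reverse reaction.

no; Q > K, reaction proceeds in reverse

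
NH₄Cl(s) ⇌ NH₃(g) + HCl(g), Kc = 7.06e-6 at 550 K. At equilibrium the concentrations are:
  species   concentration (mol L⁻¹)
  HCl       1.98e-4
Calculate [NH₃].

[NH₃] = 0.0357 mol L⁻¹

(NH₄Cl is a pure solid — omitted from Kc.)
At equilibrium, Kc = [NH₃]·[HCl] = 7.06e-6.
([NH₃])·(1.98e-4) = 7.06e-6
[NH₃] = 0.0357 mol L⁻¹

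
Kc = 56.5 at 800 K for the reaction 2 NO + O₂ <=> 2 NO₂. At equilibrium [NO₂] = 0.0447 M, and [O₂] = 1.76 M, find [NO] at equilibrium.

[NO] = 0.00448 M

At equilibrium, Kc = [NO₂]² / ([NO]²·[O₂]) = 56.5.
(0.0447)² / (([NO])²·(1.76)) = 56.5
[NO]² = 2.01×10⁻⁵ ⇒ [NO] = 0.00448 M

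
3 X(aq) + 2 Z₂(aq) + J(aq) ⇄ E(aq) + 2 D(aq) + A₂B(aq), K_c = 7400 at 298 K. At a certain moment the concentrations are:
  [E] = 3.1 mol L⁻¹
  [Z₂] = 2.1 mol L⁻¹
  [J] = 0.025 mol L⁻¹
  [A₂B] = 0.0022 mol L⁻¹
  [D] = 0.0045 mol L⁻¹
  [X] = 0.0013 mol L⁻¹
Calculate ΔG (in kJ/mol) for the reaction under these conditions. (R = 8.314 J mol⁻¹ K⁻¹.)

Q_c = [E]·[D]²·[A₂B] / ([X]³·[Z₂]²·[J]) = (3.1)·(0.0045)²·(0.0022) / ((0.0013)³·(2.1)²·(0.025)) = 570
ΔG = RT ln(Q_c/K_c) = (8.314 J mol⁻¹ K⁻¹)(298 K) × ln(570/7400)
   = (2.478 kJ/mol)(-2.564) = -6.35 kJ/mol
ΔG < 0, so the forward reaction is spontaneous (proceeds forward).

ΔG = -6.35 kJ/mol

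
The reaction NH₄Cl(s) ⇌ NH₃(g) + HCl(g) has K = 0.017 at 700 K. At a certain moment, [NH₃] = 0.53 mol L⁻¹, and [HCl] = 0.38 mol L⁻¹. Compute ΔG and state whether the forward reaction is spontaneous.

(NH₄Cl is a pure solid — omitted from Q.)
Q = [NH₃]·[HCl] = (0.53)·(0.38) = 0.201
ΔG = RT ln(Q/K) = (8.314 J mol⁻¹ K⁻¹)(700 K) × ln(0.201/0.017)
   = (5.820 kJ/mol)(2.470) = 14.4 kJ/mol
ΔG > 0, so the forward reaction is non-spontaneous (proceeds in reverse).

ΔG = 14.4 kJ/mol; the forward reaction is non-spontaneous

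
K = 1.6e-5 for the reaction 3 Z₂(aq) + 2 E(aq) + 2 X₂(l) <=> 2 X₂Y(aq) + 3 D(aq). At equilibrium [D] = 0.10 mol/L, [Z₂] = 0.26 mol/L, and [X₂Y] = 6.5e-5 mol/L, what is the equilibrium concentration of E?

[E] = 0.0039 mol/L

(X₂ is a pure liquid — omitted from K.)
At equilibrium, K = [X₂Y]²·[D]³ / ([Z₂]³·[E]²) = 1.6e-5.
(6.5e-5)²·(0.10)³ / ((0.26)³·([E])²) = 1.6e-5
[E]² = 1.50e-5 ⇒ [E] = 0.0039 mol/L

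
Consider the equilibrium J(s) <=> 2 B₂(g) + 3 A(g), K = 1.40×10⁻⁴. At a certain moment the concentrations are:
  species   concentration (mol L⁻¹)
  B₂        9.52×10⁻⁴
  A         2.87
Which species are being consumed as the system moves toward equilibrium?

J (reactants)

(J is a pure solid — omitted from Q.)
Q = [B₂]²·[A]³ = (9.52×10⁻⁴)²·(2.87)³ = 2.14×10⁻⁵
Q = 2.14×10⁻⁵ < K = 1.40×10⁻⁴: net forward reaction.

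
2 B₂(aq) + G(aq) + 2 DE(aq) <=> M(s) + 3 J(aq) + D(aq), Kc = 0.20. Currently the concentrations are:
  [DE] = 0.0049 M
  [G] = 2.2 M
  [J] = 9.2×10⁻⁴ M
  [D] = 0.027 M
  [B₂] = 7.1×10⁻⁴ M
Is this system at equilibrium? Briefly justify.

no; Q > K, reaction proceeds in reverse

(M is a pure solid — omitted from Qc.)
Qc = [J]³·[D] / ([B₂]²·[G]·[DE]²) = (9.2×10⁻⁴)³·(0.027) / ((7.1×10⁻⁴)²·(2.2)·(0.0049)²) = 0.79
Qc = 0.79 > Kc = 0.20: net reverse reaction.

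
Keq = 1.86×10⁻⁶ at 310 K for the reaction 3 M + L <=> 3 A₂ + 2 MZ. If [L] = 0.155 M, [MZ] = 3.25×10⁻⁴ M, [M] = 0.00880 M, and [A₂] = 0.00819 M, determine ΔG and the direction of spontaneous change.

Q = [A₂]³·[MZ]² / ([M]³·[L]) = (0.00819)³·(3.25×10⁻⁴)² / ((0.00880)³·(0.155)) = 5.49×10⁻⁷
ΔG = RT ln(Q/Keq) = (8.314 J mol⁻¹ K⁻¹)(310 K) × ln(5.49×10⁻⁷/1.86×10⁻⁶)
   = (2.577 kJ/mol)(-1.220) = -3.14 kJ/mol
ΔG < 0, so the forward reaction is spontaneous (proceeds forward).

ΔG = -3.14 kJ/mol; the forward reaction is spontaneous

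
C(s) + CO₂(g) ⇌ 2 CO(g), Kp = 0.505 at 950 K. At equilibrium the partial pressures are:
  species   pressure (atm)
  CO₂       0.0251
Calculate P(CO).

(C is a pure solid — omitted from Kp.)
At equilibrium, Kp = P(CO)² / P(CO₂) = 0.505.
(P(CO))² / (0.0251) = 0.505
P(CO)² = 0.0127 ⇒ P(CO) = 0.113 atm

P(CO) = 0.113 atm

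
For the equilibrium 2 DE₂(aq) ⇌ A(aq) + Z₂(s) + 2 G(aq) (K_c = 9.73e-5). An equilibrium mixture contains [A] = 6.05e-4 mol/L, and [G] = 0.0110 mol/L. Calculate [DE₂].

(Z₂ is a pure solid — omitted from K_c.)
At equilibrium, K_c = [A]·[G]² / [DE₂]² = 9.73e-5.
(6.05e-4)·(0.0110)² / ([DE₂])² = 9.73e-5
[DE₂]² = 7.52e-4 ⇒ [DE₂] = 0.0274 mol/L

[DE₂] = 0.0274 mol/L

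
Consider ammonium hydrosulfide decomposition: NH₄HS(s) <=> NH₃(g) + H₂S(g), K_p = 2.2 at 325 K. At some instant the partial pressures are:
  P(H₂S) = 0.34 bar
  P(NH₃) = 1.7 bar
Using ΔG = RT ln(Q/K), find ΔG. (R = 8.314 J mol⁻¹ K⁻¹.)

(NH₄HS is a pure solid — omitted from Q_p.)
Q_p = P(NH₃)·P(H₂S) = (1.7)·(0.34) = 0.578
ΔG = RT ln(Q_p/K_p) = (8.314 J mol⁻¹ K⁻¹)(325 K) × ln(0.578/2.2)
   = (2.702 kJ/mol)(-1.337) = -3.61 kJ/mol
ΔG < 0, so the forward reaction is spontaneous (proceeds forward).

ΔG = -3.61 kJ/mol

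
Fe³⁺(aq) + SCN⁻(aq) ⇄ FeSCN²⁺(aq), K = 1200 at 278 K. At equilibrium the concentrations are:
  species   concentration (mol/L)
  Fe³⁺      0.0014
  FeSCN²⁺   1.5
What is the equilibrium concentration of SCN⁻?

[SCN⁻] = 0.89 mol/L

At equilibrium, K = [FeSCN²⁺] / ([Fe³⁺]·[SCN⁻]) = 1200.
(1.5) / ((0.0014)·([SCN⁻])) = 1200
[SCN⁻] = 0.893 = 0.89 mol/L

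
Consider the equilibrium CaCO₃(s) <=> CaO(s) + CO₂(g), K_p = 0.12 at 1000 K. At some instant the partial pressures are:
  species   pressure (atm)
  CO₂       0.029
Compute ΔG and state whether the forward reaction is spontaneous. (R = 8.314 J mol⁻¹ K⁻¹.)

(CaCO₃, CaO are pure solids — omitted from Q_p.)
Q_p = P(CO₂) = 0.0290
ΔG = RT ln(Q_p/K_p) = (8.314 J mol⁻¹ K⁻¹)(1000 K) × ln(0.0290/0.12)
   = (8.314 kJ/mol)(-1.420) = -11.8 kJ/mol
ΔG < 0, so the forward reaction is spontaneous (proceeds forward).

ΔG = -11.8 kJ/mol; the forward reaction is spontaneous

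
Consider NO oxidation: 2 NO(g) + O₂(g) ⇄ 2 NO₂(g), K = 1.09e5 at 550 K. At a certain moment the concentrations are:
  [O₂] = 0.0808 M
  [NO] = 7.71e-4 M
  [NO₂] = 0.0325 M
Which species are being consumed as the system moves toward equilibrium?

Q = [NO₂]² / ([NO]²·[O₂]) = (0.0325)² / ((7.71e-4)²·(0.0808)) = 22000
Q = 22000 < K = 1.09e5: net forward reaction.

NO, O₂ (reactants)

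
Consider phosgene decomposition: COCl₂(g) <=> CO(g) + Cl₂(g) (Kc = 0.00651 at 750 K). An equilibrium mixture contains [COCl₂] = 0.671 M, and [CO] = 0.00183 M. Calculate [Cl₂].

[Cl₂] = 2.39 M

At equilibrium, Kc = [CO]·[Cl₂] / [COCl₂] = 0.00651.
(0.00183)·([Cl₂]) / (0.671) = 0.00651
[Cl₂] = 2.39 M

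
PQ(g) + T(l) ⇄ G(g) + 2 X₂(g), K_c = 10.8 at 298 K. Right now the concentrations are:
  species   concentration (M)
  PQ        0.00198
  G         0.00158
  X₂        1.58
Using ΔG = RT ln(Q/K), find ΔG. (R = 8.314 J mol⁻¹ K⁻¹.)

ΔG = -4.19 kJ/mol

(T is a pure liquid — omitted from Q_c.)
Q_c = [G]·[X₂]² / [PQ] = (0.00158)·(1.58)² / (0.00198) = 1.99
ΔG = RT ln(Q_c/K_c) = (8.314 J mol⁻¹ K⁻¹)(298 K) × ln(1.99/10.8)
   = (2.478 kJ/mol)(-1.691) = -4.19 kJ/mol
ΔG < 0, so the forward reaction is spontaneous (proceeds forward).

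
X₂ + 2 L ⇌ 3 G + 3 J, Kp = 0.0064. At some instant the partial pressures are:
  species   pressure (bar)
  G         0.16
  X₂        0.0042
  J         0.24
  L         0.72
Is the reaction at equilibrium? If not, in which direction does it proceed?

reverse (toward reactants)

Qp = P(G)³·P(J)³ / (P(X₂)·P(L)²) = (0.16)³·(0.24)³ / ((0.0042)·(0.72)²) = 0.026
Qp = 0.026 > Kp = 0.0064, so the reverse reaction proceeds.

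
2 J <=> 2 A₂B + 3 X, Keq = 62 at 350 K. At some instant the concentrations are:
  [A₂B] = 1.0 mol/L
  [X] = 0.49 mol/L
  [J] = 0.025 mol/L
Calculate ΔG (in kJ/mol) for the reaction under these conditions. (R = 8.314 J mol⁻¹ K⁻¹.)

ΔG = 3.23 kJ/mol

Q = [A₂B]²·[X]³ / [J]² = (1.0)²·(0.49)³ / (0.025)² = 188
ΔG = RT ln(Q/Keq) = (8.314 J mol⁻¹ K⁻¹)(350 K) × ln(188/62)
   = (2.910 kJ/mol)(1.109) = 3.23 kJ/mol
ΔG > 0, so the forward reaction is non-spontaneous (proceeds in reverse).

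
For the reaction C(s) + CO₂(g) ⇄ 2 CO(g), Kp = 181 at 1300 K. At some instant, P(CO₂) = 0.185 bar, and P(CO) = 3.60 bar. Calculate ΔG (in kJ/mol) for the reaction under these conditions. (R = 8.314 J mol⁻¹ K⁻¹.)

(C is a pure solid — omitted from Qp.)
Qp = P(CO)² / P(CO₂) = (3.60)² / (0.185) = 70.1
ΔG = RT ln(Qp/Kp) = (8.314 J mol⁻¹ K⁻¹)(1300 K) × ln(70.1/181)
   = (10.81 kJ/mol)(-0.9486) = -10.3 kJ/mol
ΔG < 0, so the forward reaction is spontaneous (proceeds forward).

ΔG = -10.3 kJ/mol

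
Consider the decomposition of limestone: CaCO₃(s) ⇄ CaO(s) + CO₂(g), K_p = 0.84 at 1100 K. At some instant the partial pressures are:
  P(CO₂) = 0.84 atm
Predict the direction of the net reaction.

(CaCO₃, CaO are pure solids — omitted from Q_p.)
Q_p = P(CO₂) = 0.84
Q_p = 0.84 = K_p, so the system is already at equilibrium.

at equilibrium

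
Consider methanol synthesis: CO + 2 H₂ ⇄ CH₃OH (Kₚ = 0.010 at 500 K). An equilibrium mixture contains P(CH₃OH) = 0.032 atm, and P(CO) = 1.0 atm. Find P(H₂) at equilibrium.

P(H₂) = 1.8 atm

At equilibrium, Kₚ = P(CH₃OH) / (P(CO)·P(H₂)²) = 0.010.
(0.032) / ((1.0)·(P(H₂))²) = 0.010
P(H₂)² = 3.20 ⇒ P(H₂) = 1.8 atm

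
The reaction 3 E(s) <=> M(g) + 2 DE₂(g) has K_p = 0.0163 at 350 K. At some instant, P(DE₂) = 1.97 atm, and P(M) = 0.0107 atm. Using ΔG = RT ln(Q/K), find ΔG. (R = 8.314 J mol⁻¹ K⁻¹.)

ΔG = 2.72 kJ/mol

(E is a pure solid — omitted from Q_p.)
Q_p = P(M)·P(DE₂)² = (0.0107)·(1.97)² = 0.0415
ΔG = RT ln(Q_p/K_p) = (8.314 J mol⁻¹ K⁻¹)(350 K) × ln(0.0415/0.0163)
   = (2.910 kJ/mol)(0.9345) = 2.72 kJ/mol
ΔG > 0, so the forward reaction is non-spontaneous (proceeds in reverse).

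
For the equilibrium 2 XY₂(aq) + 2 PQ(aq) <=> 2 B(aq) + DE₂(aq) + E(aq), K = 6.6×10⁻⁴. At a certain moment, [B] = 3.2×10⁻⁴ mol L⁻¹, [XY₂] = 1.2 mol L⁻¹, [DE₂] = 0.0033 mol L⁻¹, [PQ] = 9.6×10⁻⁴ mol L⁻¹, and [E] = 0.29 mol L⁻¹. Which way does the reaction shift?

forward (toward products)

Q = [B]²·[DE₂]·[E] / ([XY₂]²·[PQ]²) = (3.2×10⁻⁴)²·(0.0033)·(0.29) / ((1.2)²·(9.6×10⁻⁴)²) = 7.4×10⁻⁵
Q = 7.4×10⁻⁵ < K = 6.6×10⁻⁴, so the forward reaction proceeds.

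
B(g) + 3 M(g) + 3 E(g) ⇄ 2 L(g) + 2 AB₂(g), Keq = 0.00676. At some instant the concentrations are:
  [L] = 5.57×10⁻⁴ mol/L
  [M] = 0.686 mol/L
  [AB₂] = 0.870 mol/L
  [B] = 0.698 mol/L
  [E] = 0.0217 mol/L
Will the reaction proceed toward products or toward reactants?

toward reactants

Q = [L]²·[AB₂]² / ([B]·[M]³·[E]³) = (5.57×10⁻⁴)²·(0.870)² / ((0.698)·(0.686)³·(0.0217)³) = 0.102
Q = 0.102 > Keq = 0.00676, so the reverse reaction proceeds.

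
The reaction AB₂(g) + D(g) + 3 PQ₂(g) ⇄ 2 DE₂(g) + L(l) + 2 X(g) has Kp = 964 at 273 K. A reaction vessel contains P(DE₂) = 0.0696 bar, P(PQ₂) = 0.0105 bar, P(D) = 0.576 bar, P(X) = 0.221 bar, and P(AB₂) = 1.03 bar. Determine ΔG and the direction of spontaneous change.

(L is a pure liquid — omitted from Qp.)
Qp = P(DE₂)²·P(X)² / (P(AB₂)·P(D)·P(PQ₂)³) = (0.0696)²·(0.221)² / ((1.03)·(0.576)·(0.0105)³) = 344
ΔG = RT ln(Qp/Kp) = (8.314 J mol⁻¹ K⁻¹)(273 K) × ln(344/964)
   = (2.270 kJ/mol)(-1.030) = -2.34 kJ/mol
ΔG < 0, so the forward reaction is spontaneous (proceeds forward).

ΔG = -2.34 kJ/mol; the forward reaction is spontaneous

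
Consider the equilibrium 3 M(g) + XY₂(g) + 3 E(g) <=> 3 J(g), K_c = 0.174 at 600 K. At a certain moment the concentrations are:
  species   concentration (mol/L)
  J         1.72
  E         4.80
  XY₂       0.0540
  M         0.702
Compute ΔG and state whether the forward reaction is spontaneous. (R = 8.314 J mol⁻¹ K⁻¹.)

ΔG = 13.2 kJ/mol; the forward reaction is non-spontaneous

Q_c = [J]³ / ([M]³·[XY₂]·[E]³) = (1.72)³ / ((0.702)³·(0.0540)·(4.80)³) = 2.46
ΔG = RT ln(Q_c/K_c) = (8.314 J mol⁻¹ K⁻¹)(600 K) × ln(2.46/0.174)
   = (4.988 kJ/mol)(2.649) = 13.2 kJ/mol
ΔG > 0, so the forward reaction is non-spontaneous (proceeds in reverse).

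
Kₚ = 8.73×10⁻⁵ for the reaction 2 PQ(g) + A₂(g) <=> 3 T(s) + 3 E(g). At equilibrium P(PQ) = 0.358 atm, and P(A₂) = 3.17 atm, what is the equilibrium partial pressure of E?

(T is a pure solid — omitted from Kₚ.)
At equilibrium, Kₚ = P(E)³ / (P(PQ)²·P(A₂)) = 8.73×10⁻⁵.
(P(E))³ / ((0.358)²·(3.17)) = 8.73×10⁻⁵
P(E)³ = 3.55×10⁻⁵ ⇒ P(E) = 0.0329 atm

P(E) = 0.0329 atm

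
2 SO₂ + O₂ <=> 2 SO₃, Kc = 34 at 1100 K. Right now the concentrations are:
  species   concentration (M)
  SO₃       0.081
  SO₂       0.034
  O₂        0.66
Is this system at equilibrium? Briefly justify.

Qc = [SO₃]² / ([SO₂]²·[O₂]) = (0.081)² / ((0.034)²·(0.66)) = 8.6
Qc = 8.6 < Kc = 34: net forward reaction.

no; Q < K, reaction proceeds forward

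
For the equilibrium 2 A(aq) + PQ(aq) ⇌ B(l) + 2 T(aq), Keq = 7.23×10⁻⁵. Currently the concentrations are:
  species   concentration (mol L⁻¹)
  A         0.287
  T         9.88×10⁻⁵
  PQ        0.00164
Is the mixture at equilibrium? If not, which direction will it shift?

(B is a pure liquid — omitted from Q.)
Q = [T]² / ([A]²·[PQ]) = (9.88×10⁻⁵)² / ((0.287)²·(0.00164)) = 7.23×10⁻⁵
Q = 7.23×10⁻⁵ = Keq; the system is at equilibrium.

yes, at equilibrium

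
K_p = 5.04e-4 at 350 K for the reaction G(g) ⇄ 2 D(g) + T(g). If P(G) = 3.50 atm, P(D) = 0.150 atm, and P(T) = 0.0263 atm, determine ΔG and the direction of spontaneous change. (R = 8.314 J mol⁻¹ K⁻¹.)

ΔG = -3.18 kJ/mol; the forward reaction is spontaneous

Q_p = P(D)²·P(T) / P(G) = (0.150)²·(0.0263) / (3.50) = 1.69e-4
ΔG = RT ln(Q_p/K_p) = (8.314 J mol⁻¹ K⁻¹)(350 K) × ln(1.69e-4/5.04e-4)
   = (2.910 kJ/mol)(-1.093) = -3.18 kJ/mol
ΔG < 0, so the forward reaction is spontaneous (proceeds forward).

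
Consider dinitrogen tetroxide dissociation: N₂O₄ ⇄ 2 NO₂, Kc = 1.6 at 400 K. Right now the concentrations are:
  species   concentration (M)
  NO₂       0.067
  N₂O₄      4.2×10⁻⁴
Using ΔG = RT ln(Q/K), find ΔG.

Qc = [NO₂]² / [N₂O₄] = (0.067)² / (4.2×10⁻⁴) = 10.7
ΔG = RT ln(Qc/Kc) = (8.314 J mol⁻¹ K⁻¹)(400 K) × ln(10.7/1.6)
   = (3.326 kJ/mol)(1.900) = 6.32 kJ/mol
ΔG > 0, so the forward reaction is non-spontaneous (proceeds in reverse).

ΔG = 6.32 kJ/mol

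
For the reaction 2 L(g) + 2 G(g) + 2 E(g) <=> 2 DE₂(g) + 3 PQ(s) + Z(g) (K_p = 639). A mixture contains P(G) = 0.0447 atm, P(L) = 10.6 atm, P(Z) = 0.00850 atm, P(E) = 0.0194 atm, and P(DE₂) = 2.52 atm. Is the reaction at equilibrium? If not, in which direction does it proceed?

neither direction; the system is at equilibrium

(PQ is a pure solid — omitted from Q_p.)
Q_p = P(DE₂)²·P(Z) / (P(L)²·P(G)²·P(E)²) = (2.52)²·(0.00850) / ((10.6)²·(0.0447)²·(0.0194)²) = 639
Q_p = 639 = K_p, so the system is already at equilibrium.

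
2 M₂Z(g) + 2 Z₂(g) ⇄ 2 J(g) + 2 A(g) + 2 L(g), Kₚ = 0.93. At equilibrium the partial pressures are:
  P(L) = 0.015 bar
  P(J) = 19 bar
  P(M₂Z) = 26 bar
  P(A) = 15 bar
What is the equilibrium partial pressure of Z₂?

P(Z₂) = 0.17 bar

At equilibrium, Kₚ = P(J)²·P(A)²·P(L)² / (P(M₂Z)²·P(Z₂)²) = 0.93.
(19)²·(15)²·(0.015)² / ((26)²·(P(Z₂))²) = 0.93
P(Z₂)² = 0.0291 ⇒ P(Z₂) = 0.17 bar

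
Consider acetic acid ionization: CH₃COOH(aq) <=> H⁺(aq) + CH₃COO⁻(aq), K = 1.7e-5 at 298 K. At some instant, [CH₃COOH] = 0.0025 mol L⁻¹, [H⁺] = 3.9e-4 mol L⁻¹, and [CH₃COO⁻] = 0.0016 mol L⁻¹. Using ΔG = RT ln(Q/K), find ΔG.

ΔG = 6.66 kJ/mol

Q = [H⁺]·[CH₃COO⁻] / [CH₃COOH] = (3.9e-4)·(0.0016) / (0.0025) = 2.50e-4
ΔG = RT ln(Q/K) = (8.314 J mol⁻¹ K⁻¹)(298 K) × ln(2.50e-4/1.7e-5)
   = (2.478 kJ/mol)(2.688) = 6.66 kJ/mol
ΔG > 0, so the forward reaction is non-spontaneous (proceeds in reverse).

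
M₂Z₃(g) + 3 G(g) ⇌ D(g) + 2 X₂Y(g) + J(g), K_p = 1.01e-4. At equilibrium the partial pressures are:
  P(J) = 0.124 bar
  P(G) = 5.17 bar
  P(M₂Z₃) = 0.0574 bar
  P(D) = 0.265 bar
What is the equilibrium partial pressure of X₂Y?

P(X₂Y) = 0.156 bar

At equilibrium, K_p = P(D)·P(X₂Y)²·P(J) / (P(M₂Z₃)·P(G)³) = 1.01e-4.
(0.265)·(P(X₂Y))²·(0.124) / ((0.0574)·(5.17)³) = 1.01e-4
P(X₂Y)² = 0.0244 ⇒ P(X₂Y) = 0.156 bar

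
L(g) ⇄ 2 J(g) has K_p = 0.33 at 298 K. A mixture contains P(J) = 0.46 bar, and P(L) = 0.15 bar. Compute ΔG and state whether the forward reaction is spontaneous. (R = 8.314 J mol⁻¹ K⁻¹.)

Q_p = P(J)² / P(L) = (0.46)² / (0.15) = 1.41
ΔG = RT ln(Q_p/K_p) = (8.314 J mol⁻¹ K⁻¹)(298 K) × ln(1.41/0.33)
   = (2.478 kJ/mol)(1.452) = 3.60 kJ/mol
ΔG > 0, so the forward reaction is non-spontaneous (proceeds in reverse).

ΔG = 3.60 kJ/mol; the forward reaction is non-spontaneous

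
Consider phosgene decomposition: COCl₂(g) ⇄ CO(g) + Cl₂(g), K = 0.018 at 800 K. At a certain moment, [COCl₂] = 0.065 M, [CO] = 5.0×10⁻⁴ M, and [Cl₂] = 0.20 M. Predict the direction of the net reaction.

Q = [CO]·[Cl₂] / [COCl₂] = (5.0×10⁻⁴)·(0.20) / (0.065) = 0.0015
Q = 0.0015 < K = 0.018, so the forward reaction proceeds.

to the right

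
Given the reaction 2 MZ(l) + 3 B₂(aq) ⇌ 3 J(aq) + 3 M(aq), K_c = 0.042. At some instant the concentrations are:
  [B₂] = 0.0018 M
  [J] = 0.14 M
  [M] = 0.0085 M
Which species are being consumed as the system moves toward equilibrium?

(MZ is a pure liquid — omitted from Q_c.)
Q_c = [J]³·[M]³ / [B₂]³ = (0.14)³·(0.0085)³ / (0.0018)³ = 0.29
Q_c = 0.29 > K_c = 0.042: net reverse reaction.

J, M (products)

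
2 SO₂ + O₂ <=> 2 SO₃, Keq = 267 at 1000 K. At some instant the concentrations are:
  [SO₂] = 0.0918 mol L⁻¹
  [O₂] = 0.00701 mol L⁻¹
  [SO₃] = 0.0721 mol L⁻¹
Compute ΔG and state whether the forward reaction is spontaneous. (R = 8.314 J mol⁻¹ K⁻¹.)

Q = [SO₃]² / ([SO₂]²·[O₂]) = (0.0721)² / ((0.0918)²·(0.00701)) = 88.0
ΔG = RT ln(Q/Keq) = (8.314 J mol⁻¹ K⁻¹)(1000 K) × ln(88.0/267)
   = (8.314 kJ/mol)(-1.110) = -9.23 kJ/mol
ΔG < 0, so the forward reaction is spontaneous (proceeds forward).

ΔG = -9.23 kJ/mol; the forward reaction is spontaneous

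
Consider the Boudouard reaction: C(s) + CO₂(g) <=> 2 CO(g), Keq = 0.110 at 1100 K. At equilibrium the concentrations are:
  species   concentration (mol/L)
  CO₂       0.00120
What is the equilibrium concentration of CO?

(C is a pure solid — omitted from Keq.)
At equilibrium, Keq = [CO]² / [CO₂] = 0.110.
([CO])² / (0.00120) = 0.110
[CO]² = 1.32×10⁻⁴ ⇒ [CO] = 0.0115 mol/L

[CO] = 0.0115 mol/L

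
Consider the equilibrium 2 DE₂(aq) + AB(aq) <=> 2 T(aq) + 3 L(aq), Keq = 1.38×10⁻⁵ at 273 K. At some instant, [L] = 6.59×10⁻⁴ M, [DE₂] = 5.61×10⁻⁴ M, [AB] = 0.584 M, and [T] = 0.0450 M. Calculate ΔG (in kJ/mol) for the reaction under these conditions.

ΔG = -3.35 kJ/mol

Q = [T]²·[L]³ / ([DE₂]²·[AB]) = (0.0450)²·(6.59×10⁻⁴)³ / ((5.61×10⁻⁴)²·(0.584)) = 3.15×10⁻⁶
ΔG = RT ln(Q/Keq) = (8.314 J mol⁻¹ K⁻¹)(273 K) × ln(3.15×10⁻⁶/1.38×10⁻⁵)
   = (2.270 kJ/mol)(-1.477) = -3.35 kJ/mol
ΔG < 0, so the forward reaction is spontaneous (proceeds forward).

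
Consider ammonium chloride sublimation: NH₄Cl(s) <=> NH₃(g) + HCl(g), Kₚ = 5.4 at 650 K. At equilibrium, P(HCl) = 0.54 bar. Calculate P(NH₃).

P(NH₃) = 10 bar

(NH₄Cl is a pure solid — omitted from Kₚ.)
At equilibrium, Kₚ = P(NH₃)·P(HCl) = 5.4.
(P(NH₃))·(0.54) = 5.4
P(NH₃) = 10.0 = 10 bar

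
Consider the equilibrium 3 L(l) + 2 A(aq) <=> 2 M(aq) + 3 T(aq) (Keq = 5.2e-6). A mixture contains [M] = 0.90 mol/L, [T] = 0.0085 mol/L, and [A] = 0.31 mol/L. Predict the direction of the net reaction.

(L is a pure liquid — omitted from Q.)
Q = [M]²·[T]³ / [A]² = (0.90)²·(0.0085)³ / (0.31)² = 5.2e-6
Q = 5.2e-6 = Keq, so the system is already at equilibrium.

no net change (already at equilibrium)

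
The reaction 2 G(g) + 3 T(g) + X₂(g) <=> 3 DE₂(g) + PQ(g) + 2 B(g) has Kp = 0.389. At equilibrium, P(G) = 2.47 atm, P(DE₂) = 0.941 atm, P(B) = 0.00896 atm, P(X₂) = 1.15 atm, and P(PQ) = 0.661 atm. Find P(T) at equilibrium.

At equilibrium, Kp = P(DE₂)³·P(PQ)·P(B)² / (P(G)²·P(T)³·P(X₂)) = 0.389.
(0.941)³·(0.661)·(0.00896)² / ((2.47)²·(P(T))³·(1.15)) = 0.389
P(T)³ = 1.62×10⁻⁵ ⇒ P(T) = 0.0253 atm

P(T) = 0.0253 atm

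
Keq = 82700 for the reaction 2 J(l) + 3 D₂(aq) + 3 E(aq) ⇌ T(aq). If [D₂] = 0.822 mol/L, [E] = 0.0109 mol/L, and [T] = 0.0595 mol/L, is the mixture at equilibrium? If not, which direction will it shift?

(J is a pure liquid — omitted from Q.)
Q = [T] / ([D₂]³·[E]³) = (0.0595) / ((0.822)³·(0.0109)³) = 82700
Q = 82700 = Keq; the system is at equilibrium.

yes, at equilibrium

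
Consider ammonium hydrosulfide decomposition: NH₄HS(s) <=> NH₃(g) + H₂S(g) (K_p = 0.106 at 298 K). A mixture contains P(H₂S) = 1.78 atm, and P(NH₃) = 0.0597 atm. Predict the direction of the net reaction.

(NH₄HS is a pure solid — omitted from Q_p.)
Q_p = P(NH₃)·P(H₂S) = (0.0597)·(1.78) = 0.106
Q_p = 0.106 = K_p, so the system is already at equilibrium.

at equilibrium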